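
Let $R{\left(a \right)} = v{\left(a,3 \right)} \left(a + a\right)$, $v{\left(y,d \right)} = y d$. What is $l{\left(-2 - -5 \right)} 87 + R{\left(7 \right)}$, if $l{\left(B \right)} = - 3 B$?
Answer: $-489$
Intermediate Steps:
$v{\left(y,d \right)} = d y$
$R{\left(a \right)} = 6 a^{2}$ ($R{\left(a \right)} = 3 a \left(a + a\right) = 3 a 2 a = 6 a^{2}$)
$l{\left(-2 - -5 \right)} 87 + R{\left(7 \right)} = - 3 \left(-2 - -5\right) 87 + 6 \cdot 7^{2} = - 3 \left(-2 + 5\right) 87 + 6 \cdot 49 = \left(-3\right) 3 \cdot 87 + 294 = \left(-9\right) 87 + 294 = -783 + 294 = -489$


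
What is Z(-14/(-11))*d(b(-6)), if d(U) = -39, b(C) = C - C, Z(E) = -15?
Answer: 585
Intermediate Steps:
b(C) = 0
Z(-14/(-11))*d(b(-6)) = -15*(-39) = 585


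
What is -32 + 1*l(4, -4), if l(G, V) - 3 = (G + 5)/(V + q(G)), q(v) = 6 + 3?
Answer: -136/5 ≈ -27.200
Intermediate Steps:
q(v) = 9
l(G, V) = 3 + (5 + G)/(9 + V) (l(G, V) = 3 + (G + 5)/(V + 9) = 3 + (5 + G)/(9 + V))
-32 + 1*l(4, -4) = -32 + 1*((32 + 4 + 3*(-4))/(9 - 4)) = -32 + 1*((32 + 4 - 12)/5) = -32 + 1*((⅕)*24) = -32 + 1*(24/5) = -32 + 24/5 = -136/5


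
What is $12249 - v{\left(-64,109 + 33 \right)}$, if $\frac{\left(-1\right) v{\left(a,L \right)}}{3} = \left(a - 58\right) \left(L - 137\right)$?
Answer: $10419$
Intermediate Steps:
$v{\left(a,L \right)} = - 3 \left(-137 + L\right) \left(-58 + a\right)$ ($v{\left(a,L \right)} = - 3 \left(a - 58\right) \left(L - 137\right) = - 3 \left(-58 + a\right) \left(-137 + L\right) = - 3 \left(-137 + L\right) \left(-58 + a\right)$)
$12249 - v{\left(-64,109 + 33 \right)} = 12249 - \left(-23838 + 174 \left(109 + 33\right) + 411 \left(-64\right) - 3 \left(109 + 33\right) \left(-64\right)\right) = 12249 - \left(-23838 + 174 \cdot 142 - 26304 - 426 \left(-64\right)\right) = 12249 - \left(-23838 + 24708 - 26304 + 27264\right) = 12249 - 1830 = 10419$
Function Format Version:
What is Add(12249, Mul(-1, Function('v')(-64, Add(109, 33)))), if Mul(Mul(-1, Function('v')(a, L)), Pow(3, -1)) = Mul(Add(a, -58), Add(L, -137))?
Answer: 10419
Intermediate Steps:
Function('v')(a, L) = Mul(-3, Add(-137, L), Add(-58, a)) (Function('v')(a, L) = Mul(-3, Mul(Add(a, -58), Add(L, -137))) = Mul(-3, Mul(Add(-58, a), Add(-137, L))) = Mul(-3, Mul(Add(-137, L), Add(-58, a))) = Mul(-3, Add(-137, L), Add(-58, a)))
Add(12249, Mul(-1, Function('v')(-64, Add(109, 33)))) = Add(12249, Mul(-1, Add(-23838, Mul(174, Add(109, 33)), Mul(411, -64), Mul(-3, Add(109, 33), -64)))) = Add(12249, Mul(-1, Add(-23838, Mul(174, 142), -26304, Mul(-3, 142, -64)))) = Add(12249, Mul(-1, Add(-23838, 24708, -26304, 27264))) = Add(12249, Mul(-1, 1830)) = Add(12249, -1830) = 10419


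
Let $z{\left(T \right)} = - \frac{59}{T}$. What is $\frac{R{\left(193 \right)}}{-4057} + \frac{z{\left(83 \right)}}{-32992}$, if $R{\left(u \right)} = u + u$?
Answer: $- \frac{1056758333}{11109429152} \approx -0.095123$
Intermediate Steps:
$R{\left(u \right)} = 2 u$
$\frac{R{\left(193 \right)}}{-4057} + \frac{z{\left(83 \right)}}{-32992} = \frac{2 \cdot 193}{-4057} + \frac{\left(-59\right) \frac{1}{83}}{-32992} = 386 \left(- \frac{1}{4057}\right) + \left(-59\right) \frac{1}{83} \left(- \frac{1}{32992}\right) = - \frac{386}{4057} - - \frac{59}{2738336} = - \frac{386}{4057} + \frac{59}{2738336} = - \frac{1056758333}{11109429152}$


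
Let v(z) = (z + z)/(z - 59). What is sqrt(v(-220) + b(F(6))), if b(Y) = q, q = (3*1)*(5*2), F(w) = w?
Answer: sqrt(273110)/93 ≈ 5.6193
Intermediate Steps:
v(z) = 2*z/(-59 + z) (v(z) = (2*z)/(-59 + z) = 2*z/(-59 + z))
q = 30 (q = 3*10 = 30)
b(Y) = 30
sqrt(v(-220) + b(F(6))) = sqrt(2*(-220)/(-59 - 220) + 30) = sqrt(2*(-220)/(-279) + 30) = sqrt(2*(-220)*(-1/279) + 30) = sqrt(440/279 + 30) = sqrt(8810/279) = sqrt(273110)/93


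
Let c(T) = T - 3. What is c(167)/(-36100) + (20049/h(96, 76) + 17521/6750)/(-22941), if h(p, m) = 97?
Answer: -74101749997/5422443729750 ≈ -0.013666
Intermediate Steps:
c(T) = -3 + T
c(167)/(-36100) + (20049/h(96, 76) + 17521/6750)/(-22941) = (-3 + 167)/(-36100) + (20049/97 + 17521/6750)/(-22941) = 164*(-1/36100) + (20049*(1/97) + 17521*(1/6750))*(-1/22941) = -41/9025 + (20049/97 + 17521/6750)*(-1/22941) = -41/9025 + (137030287/654750)*(-1/22941) = -41/9025 - 137030287/15020619750 = -74101749997/5422443729750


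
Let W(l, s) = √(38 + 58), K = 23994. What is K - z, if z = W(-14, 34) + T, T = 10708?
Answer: 13286 - 4*√6 ≈ 13276.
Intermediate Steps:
W(l, s) = 4*√6 (W(l, s) = √96 = 4*√6)
z = 10708 + 4*√6 (z = 4*√6 + 10708 = 10708 + 4*√6 ≈ 10718.)
K - z = 23994 - (10708 + 4*√6) = 23994 + (-10708 - 4*√6) = 13286 - 4*√6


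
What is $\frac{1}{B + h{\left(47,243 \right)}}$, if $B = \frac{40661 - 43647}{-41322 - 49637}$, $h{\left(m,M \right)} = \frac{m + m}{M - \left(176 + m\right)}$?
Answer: $\frac{909590}{4304933} \approx 0.21129$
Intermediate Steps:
$h{\left(m,M \right)} = \frac{2 m}{-176 + M - m}$
$B = \frac{2986}{90959}$ ($B = - \frac{2986}{-90959} = \left(-2986\right) \left(- \frac{1}{90959}\right) = \frac{2986}{90959} \approx 0.032828$)
$\frac{1}{B + h{\left(47,243 \right)}} = \frac{1}{\frac{2986}{90959} - \frac{94}{176 + 47 - 243}} = \frac{1}{\frac{2986}{90959} - \frac{94}{-20}} = \frac{1}{\frac{2986}{90959} - 94 \left(- \frac{1}{20}\right)} = \frac{1}{\frac{2986}{90959} + \frac{47}{10}} = \frac{1}{\frac{4304933}{909590}} = \frac{909590}{4304933}$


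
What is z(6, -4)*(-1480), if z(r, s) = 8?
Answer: -11840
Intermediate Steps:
z(6, -4)*(-1480) = 8*(-1480) = -11840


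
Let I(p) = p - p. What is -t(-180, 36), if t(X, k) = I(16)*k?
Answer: 0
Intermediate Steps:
I(p) = 0
t(X, k) = 0 (t(X, k) = 0*k = 0)
-t(-180, 36) = -1*0 = 0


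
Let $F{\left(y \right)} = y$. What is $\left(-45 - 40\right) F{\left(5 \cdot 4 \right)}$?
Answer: $-1700$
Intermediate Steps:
$\left(-45 - 40\right) F{\left(5 \cdot 4 \right)} = \left(-45 - 40\right) 5 \cdot 4 = \left(-85\right) 20 = -1700$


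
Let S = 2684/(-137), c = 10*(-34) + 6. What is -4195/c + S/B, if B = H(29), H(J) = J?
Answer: 15770279/1326982 ≈ 11.884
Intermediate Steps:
B = 29
c = -334 (c = -340 + 6 = -334)
S = -2684/137 (S = 2684*(-1/137) = -2684/137 ≈ -19.591)
-4195/c + S/B = -4195/(-334) - 2684/137/29 = -4195*(-1/334) - 2684/137*1/29 = 4195/334 - 2684/3973 = 15770279/1326982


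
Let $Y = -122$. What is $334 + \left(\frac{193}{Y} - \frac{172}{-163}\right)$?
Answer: $\frac{6631449}{19886} \approx 333.47$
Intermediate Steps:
$334 + \left(\frac{193}{Y} - \frac{172}{-163}\right) = 334 + \left(\frac{193}{-122} - \frac{172}{-163}\right) = 334 + \left(193 \left(- \frac{1}{122}\right) - - \frac{172}{163}\right) = 334 + \left(- \frac{193}{122} + \frac{172}{163}\right) = 334 - \frac{10475}{19886} = \frac{6631449}{19886}$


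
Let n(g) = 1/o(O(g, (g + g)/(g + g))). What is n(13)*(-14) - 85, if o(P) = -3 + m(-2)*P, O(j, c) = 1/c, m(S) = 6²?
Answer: -2819/33 ≈ -85.424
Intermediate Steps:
m(S) = 36
o(P) = -3 + 36*P
n(g) = 1/33 (n(g) = 1/(-3 + 36/(((g + g)/(g + g)))) = 1/(-3 + 36/(((2*g)/((2*g))))) = 1/(-3 + 36/(((2*g)*(1/(2*g))))) = 1/(-3 + 36/1) = 1/(-3 + 36*1) = 1/(-3 + 36) = 1/33)
n(13)*(-14) - 85 = (1/33)*(-14) - 85 = -14/33 - 85 = -2819/33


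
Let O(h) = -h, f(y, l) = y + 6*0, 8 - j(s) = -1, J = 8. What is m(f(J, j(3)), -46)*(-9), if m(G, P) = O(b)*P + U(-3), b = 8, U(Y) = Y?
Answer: -3285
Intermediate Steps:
j(s) = 9 (j(s) = 8 - 1*(-1) = 8 + 1 = 9)
f(y, l) = y (f(y, l) = y + 0 = y)
m(G, P) = -3 - 8*P (m(G, P) = (-1*8)*P - 3 = -8*P - 3 = -3 - 8*P)
m(f(J, j(3)), -46)*(-9) = (-3 - 8*(-46))*(-9) = (-3 + 368)*(-9) = 365*(-9) = -3285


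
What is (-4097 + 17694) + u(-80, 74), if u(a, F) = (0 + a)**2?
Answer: 19997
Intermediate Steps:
u(a, F) = a**2
(-4097 + 17694) + u(-80, 74) = (-4097 + 17694) + (-80)**2 = 13597 + 6400 = 19997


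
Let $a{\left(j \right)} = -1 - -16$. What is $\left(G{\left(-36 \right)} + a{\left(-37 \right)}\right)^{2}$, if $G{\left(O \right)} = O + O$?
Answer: $3249$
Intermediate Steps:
$G{\left(O \right)} = 2 O$
$a{\left(j \right)} = 15$ ($a{\left(j \right)} = -1 + 16 = 15$)
$\left(G{\left(-36 \right)} + a{\left(-37 \right)}\right)^{2} = \left(2 \left(-36\right) + 15\right)^{2} = \left(-72 + 15\right)^{2} = \left(-57\right)^{2} = 3249$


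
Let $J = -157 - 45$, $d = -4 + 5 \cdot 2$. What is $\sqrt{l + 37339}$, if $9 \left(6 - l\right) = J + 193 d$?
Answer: $\frac{\sqrt{335149}}{3} \approx 192.97$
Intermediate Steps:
$d = 6$ ($d = -4 + 10 = 6$)
$J = -202$ ($J = -157 - 45 = -202$)
$l = - \frac{902}{9}$ ($l = 6 - \frac{-202 + 193 \cdot 6}{9} = 6 - \frac{-202 + 1158}{9} = 6 - \frac{956}{9} = - \frac{902}{9} \approx -100.22$)
$\sqrt{l + 37339} = \sqrt{- \frac{902}{9} + 37339} = \sqrt{\frac{335149}{9}} = \frac{\sqrt{335149}}{3}$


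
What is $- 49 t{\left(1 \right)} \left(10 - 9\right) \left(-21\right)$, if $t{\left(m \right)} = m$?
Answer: $1029$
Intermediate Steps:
$- 49 t{\left(1 \right)} \left(10 - 9\right) \left(-21\right) = - 49 \cdot 1 \left(10 - 9\right) \left(-21\right) = - 49 \cdot 1 \cdot 1 \left(-21\right) = - 49 \cdot 1 \left(-21\right) = \left(-49\right) \left(-21\right) = 1029$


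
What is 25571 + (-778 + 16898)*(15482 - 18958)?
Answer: -56007549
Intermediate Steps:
25571 + (-778 + 16898)*(15482 - 18958) = 25571 + 16120*(-3476) = 25571 - 56033120 = -56007549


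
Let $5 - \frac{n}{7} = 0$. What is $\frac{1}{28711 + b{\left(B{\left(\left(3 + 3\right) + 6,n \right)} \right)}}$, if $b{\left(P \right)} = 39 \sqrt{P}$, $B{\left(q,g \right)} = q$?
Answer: $\frac{28711}{824303269} - \frac{78 \sqrt{3}}{824303269} \approx 3.4667 \cdot 10^{-5}$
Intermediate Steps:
$n = 35$ ($n = 35 - 0 = 35 + 0 = 35$)
$\frac{1}{28711 + b{\left(B{\left(\left(3 + 3\right) + 6,n \right)} \right)}} = \frac{1}{28711 + 39 \sqrt{\left(3 + 3\right) + 6}} = \frac{1}{28711 + 39 \sqrt{6 + 6}} = \frac{1}{28711 + 39 \sqrt{12}} = \frac{1}{28711 + 39 \cdot 2 \sqrt{3}} = \frac{1}{28711 + 78 \sqrt{3}}$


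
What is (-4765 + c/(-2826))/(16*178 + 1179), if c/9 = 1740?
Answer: -748975/632239 ≈ -1.1846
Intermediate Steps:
c = 15660 (c = 9*1740 = 15660)
(-4765 + c/(-2826))/(16*178 + 1179) = (-4765 + 15660/(-2826))/(16*178 + 1179) = (-4765 + 15660*(-1/2826))/(2848 + 1179) = (-4765 - 870/157)/4027 = -748975/157*1/4027 = -748975/632239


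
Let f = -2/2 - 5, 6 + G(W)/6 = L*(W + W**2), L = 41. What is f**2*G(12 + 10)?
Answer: 4479840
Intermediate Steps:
G(W) = -36 + 246*W + 246*W**2 (G(W) = -36 + 6*(41*(W + W**2)) = -36 + 6*(41*W + 41*W**2) = -36 + (246*W + 246*W**2) = -36 + 246*W + 246*W**2)
f = -6 (f = -2*1/2 - 5 = -1 - 5 = -6)
f**2*G(12 + 10) = (-6)**2*(-36 + 246*(12 + 10) + 246*(12 + 10)**2) = 36*(-36 + 246*22 + 246*22**2) = 36*(-36 + 5412 + 246*484) = 36*(-36 + 5412 + 119064) = 36*124440 = 4479840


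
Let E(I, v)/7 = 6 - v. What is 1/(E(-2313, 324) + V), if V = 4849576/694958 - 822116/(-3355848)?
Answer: -291521676798/646821530550901 ≈ -0.00045070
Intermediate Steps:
E(I, v) = 42 - 7*v (E(I, v) = 7*(6 - v) = 42 - 7*v)
V = 2105722001447/291521676798 (V = 4849576*(1/694958) - 822116*(-1/3355848) = 2424788/347479 + 205529/838962 = 2105722001447/291521676798 ≈ 7.2232)
1/(E(-2313, 324) + V) = 1/((42 - 7*324) + 2105722001447/291521676798) = 1/((42 - 2268) + 2105722001447/291521676798) = 1/(-2226 + 2105722001447/291521676798) = 1/(-646821530550901/291521676798) = -291521676798/646821530550901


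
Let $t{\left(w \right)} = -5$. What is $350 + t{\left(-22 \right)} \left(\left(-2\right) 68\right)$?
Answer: $1030$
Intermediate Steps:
$350 + t{\left(-22 \right)} \left(\left(-2\right) 68\right) = 350 - 5 \left(\left(-2\right) 68\right) = 350 - -680 = 350 + 680 = 1030$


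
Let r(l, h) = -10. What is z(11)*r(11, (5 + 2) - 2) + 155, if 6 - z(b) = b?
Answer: 205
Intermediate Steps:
z(b) = 6 - b
z(11)*r(11, (5 + 2) - 2) + 155 = (6 - 1*11)*(-10) + 155 = (6 - 11)*(-10) + 155 = -5*(-10) + 155 = 50 + 155 = 205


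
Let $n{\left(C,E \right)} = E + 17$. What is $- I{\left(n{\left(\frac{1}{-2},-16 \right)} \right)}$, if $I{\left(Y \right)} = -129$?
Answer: $129$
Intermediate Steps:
$n{\left(C,E \right)} = 17 + E$
$- I{\left(n{\left(\frac{1}{-2},-16 \right)} \right)} = \left(-1\right) \left(-129\right) = 129$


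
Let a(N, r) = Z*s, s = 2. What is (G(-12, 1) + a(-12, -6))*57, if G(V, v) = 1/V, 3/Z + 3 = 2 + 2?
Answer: 1349/4 ≈ 337.25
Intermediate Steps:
Z = 3 (Z = 3/(-3 + (2 + 2)) = 3/(-3 + 4) = 3/1 = 3*1 = 3)
a(N, r) = 6 (a(N, r) = 3*2 = 6)
(G(-12, 1) + a(-12, -6))*57 = (1/(-12) + 6)*57 = (-1/12 + 6)*57 = (71/12)*57 = 1349/4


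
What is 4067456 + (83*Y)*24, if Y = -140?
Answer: 3788576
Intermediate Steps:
4067456 + (83*Y)*24 = 4067456 + (83*(-140))*24 = 4067456 - 11620*24 = 4067456 - 278880 = 3788576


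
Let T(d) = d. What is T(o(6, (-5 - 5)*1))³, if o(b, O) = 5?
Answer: 125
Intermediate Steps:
T(o(6, (-5 - 5)*1))³ = 5³ = 125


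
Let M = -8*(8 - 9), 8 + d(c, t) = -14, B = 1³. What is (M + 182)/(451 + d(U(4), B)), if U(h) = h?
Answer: 190/429 ≈ 0.44289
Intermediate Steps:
B = 1
d(c, t) = -22 (d(c, t) = -8 - 14 = -22)
M = 8 (M = -8*(-1) = 8)
(M + 182)/(451 + d(U(4), B)) = (8 + 182)/(451 - 22) = 190/429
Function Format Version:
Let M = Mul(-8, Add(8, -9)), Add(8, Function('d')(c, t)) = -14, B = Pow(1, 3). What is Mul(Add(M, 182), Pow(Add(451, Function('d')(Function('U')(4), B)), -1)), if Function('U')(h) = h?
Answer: Rational(190, 429) ≈ 0.44289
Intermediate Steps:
B = 1
Function('d')(c, t) = -22 (Function('d')(c, t) = Add(-8, -14) = -22)
M = 8 (M = Mul(-8, -1) = 8)
Mul(Add(M, 182), Pow(Add(451, Function('d')(Function('U')(4), B)), -1)) = Mul(Add(8, 182), Pow(Add(451, -22), -1)) = Mul(190, Pow(429, -1)) = Mul(190, Rational(1, 429)) = Rational(190, 429)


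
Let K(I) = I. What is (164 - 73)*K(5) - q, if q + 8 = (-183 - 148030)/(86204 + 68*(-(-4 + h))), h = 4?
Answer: 40060665/86204 ≈ 464.72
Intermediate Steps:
q = -837845/86204 (q = -8 + (-183 - 148030)/(86204 + 68*(-(-4 + 4))) = -8 - 148213/(86204 + 68*(-1*0)) = -8 - 148213/(86204 + 68*0) = -8 - 148213/(86204 + 0) = -8 - 148213/86204 = -837845/86204 ≈ -9.7193)
(164 - 73)*K(5) - q = (164 - 73)*5 - 1*(-837845/86204) = 91*5 + 837845/86204 = 455 + 837845/86204 = 40060665/86204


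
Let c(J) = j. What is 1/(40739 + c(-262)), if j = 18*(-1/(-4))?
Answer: 2/81487 ≈ 2.4544e-5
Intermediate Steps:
j = 9/2 (j = 18*(-1*(-¼)) = 18*(¼) = 9/2 ≈ 4.5000)
c(J) = 9/2
1/(40739 + c(-262)) = 1/(40739 + 9/2) = 1/(81487/2) = 2/81487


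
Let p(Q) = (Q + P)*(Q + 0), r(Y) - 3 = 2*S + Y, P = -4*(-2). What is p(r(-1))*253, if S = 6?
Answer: 77924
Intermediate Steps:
P = 8
r(Y) = 15 + Y (r(Y) = 3 + (2*6 + Y) = 3 + (12 + Y) = 15 + Y)
p(Q) = Q*(8 + Q) (p(Q) = (Q + 8)*(Q + 0) = (8 + Q)*Q = Q*(8 + Q))
p(r(-1))*253 = ((15 - 1)*(8 + (15 - 1)))*253 = (14*(8 + 14))*253 = (14*22)*253 = 308*253 = 77924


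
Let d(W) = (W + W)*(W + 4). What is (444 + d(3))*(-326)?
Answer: -158436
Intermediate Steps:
d(W) = 2*W*(4 + W) (d(W) = (2*W)*(4 + W) = 2*W*(4 + W))
(444 + d(3))*(-326) = (444 + 2*3*(4 + 3))*(-326) = (444 + 2*3*7)*(-326) = (444 + 42)*(-326) = 486*(-326) = -158436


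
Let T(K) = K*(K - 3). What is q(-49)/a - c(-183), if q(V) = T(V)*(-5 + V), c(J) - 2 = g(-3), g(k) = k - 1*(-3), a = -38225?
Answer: 61142/38225 ≈ 1.5995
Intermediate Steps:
g(k) = 3 + k (g(k) = k + 3 = 3 + k)
T(K) = K*(-3 + K)
c(J) = 2 (c(J) = 2 + (3 - 3) = 2 + 0 = 2)
q(V) = V*(-5 + V)*(-3 + V) (q(V) = (V*(-3 + V))*(-5 + V) = V*(-5 + V)*(-3 + V))
q(-49)/a - c(-183) = -49*(-5 - 49)*(-3 - 49)/(-38225) - 1*2 = -49*(-54)*(-52)*(-1/38225) - 2 = -137592*(-1/38225) - 2 = 137592/38225 - 2 = 61142/38225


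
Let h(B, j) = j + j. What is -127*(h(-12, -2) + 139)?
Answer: -17145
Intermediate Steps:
h(B, j) = 2*j
-127*(h(-12, -2) + 139) = -127*(2*(-2) + 139) = -127*(-4 + 139) = -127*135 = -17145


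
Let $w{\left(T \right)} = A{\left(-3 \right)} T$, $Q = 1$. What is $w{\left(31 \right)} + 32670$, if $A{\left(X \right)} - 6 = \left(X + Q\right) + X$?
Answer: $32701$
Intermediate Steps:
$A{\left(X \right)} = 7 + 2 X$ ($A{\left(X \right)} = 6 + \left(\left(X + 1\right) + X\right) = 6 + \left(\left(1 + X\right) + X\right) = 6 + \left(1 + 2 X\right) = 7 + 2 X$)
$w{\left(T \right)} = T$ ($w{\left(T \right)} = \left(7 + 2 \left(-3\right)\right) T = \left(7 - 6\right) T = 1 T = T$)
$w{\left(31 \right)} + 32670 = 31 + 32670 = 32701$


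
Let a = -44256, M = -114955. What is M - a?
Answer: -70699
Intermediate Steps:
M - a = -114955 - 1*(-44256) = -114955 + 44256 = -70699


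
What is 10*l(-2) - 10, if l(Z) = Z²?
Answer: 30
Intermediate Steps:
10*l(-2) - 10 = 10*(-2)² - 10 = 10*4 - 10 = 40 - 10 = 30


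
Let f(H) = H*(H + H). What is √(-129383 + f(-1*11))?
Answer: 3*I*√14349 ≈ 359.36*I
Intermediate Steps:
f(H) = 2*H² (f(H) = H*(2*H) = 2*H²)
√(-129383 + f(-1*11)) = √(-129383 + 2*(-1*11)²) = √(-129383 + 2*(-11)²) = √(-129383 + 2*121) = √(-129383 + 242) = √(-129141) = 3*I*√14349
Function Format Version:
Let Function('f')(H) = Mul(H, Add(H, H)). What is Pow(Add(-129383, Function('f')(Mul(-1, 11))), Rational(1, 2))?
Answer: Mul(3, I, Pow(14349, Rational(1, 2))) ≈ Mul(359.36, I)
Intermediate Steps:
Function('f')(H) = Mul(2, Pow(H, 2)) (Function('f')(H) = Mul(H, Mul(2, H)) = Mul(2, Pow(H, 2)))
Pow(Add(-129383, Function('f')(Mul(-1, 11))), Rational(1, 2)) = Pow(Add(-129383, Mul(2, Pow(Mul(-1, 11), 2))), Rational(1, 2)) = Pow(Add(-129383, Mul(2, Pow(-11, 2))), Rational(1, 2)) = Pow(Add(-129383, Mul(2, 121)), Rational(1, 2)) = Pow(Add(-129383, 242), Rational(1, 2)) = Pow(-129141, Rational(1, 2)) = Mul(3, I, Pow(14349, Rational(1, 2)))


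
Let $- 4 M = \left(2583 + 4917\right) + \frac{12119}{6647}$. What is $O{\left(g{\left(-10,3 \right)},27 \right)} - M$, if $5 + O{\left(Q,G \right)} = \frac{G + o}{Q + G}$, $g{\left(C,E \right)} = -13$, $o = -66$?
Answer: $\frac{347603287}{186116} \approx 1867.7$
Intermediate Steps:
$O{\left(Q,G \right)} = -5 + \frac{-66 + G}{G + Q}$ ($O{\left(Q,G \right)} = -5 + \frac{G - 66}{Q + G} = -5 + \frac{-66 + G}{G + Q}$)
$M = - \frac{49864619}{26588}$ ($M = - \frac{\left(2583 + 4917\right) + \frac{12119}{6647}}{4} = - \frac{7500 + 12119 \cdot \frac{1}{6647}}{4} = - \frac{7500 + \frac{12119}{6647}}{4} = \left(- \frac{1}{4}\right) \frac{49864619}{6647} = - \frac{49864619}{26588} \approx -1875.5$)
$O{\left(g{\left(-10,3 \right)},27 \right)} - M = \frac{-66 - -65 - 108}{27 - 13} - - \frac{49864619}{26588} = \frac{-66 + 65 - 108}{14} + \frac{49864619}{26588} = \frac{1}{14} \left(-109\right) + \frac{49864619}{26588} = - \frac{109}{14} + \frac{49864619}{26588} = \frac{347603287}{186116}$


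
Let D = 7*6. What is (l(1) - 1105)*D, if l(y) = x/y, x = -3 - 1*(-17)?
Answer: -45822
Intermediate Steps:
x = 14 (x = -3 + 17 = 14)
D = 42
l(y) = 14/y
(l(1) - 1105)*D = (14/1 - 1105)*42 = (14*1 - 1105)*42 = (14 - 1105)*42 = -1091*42 = -45822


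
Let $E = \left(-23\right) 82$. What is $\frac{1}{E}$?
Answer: $- \frac{1}{1886} \approx -0.00053022$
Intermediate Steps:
$E = -1886$
$\frac{1}{E} = \frac{1}{-1886} = - \frac{1}{1886}$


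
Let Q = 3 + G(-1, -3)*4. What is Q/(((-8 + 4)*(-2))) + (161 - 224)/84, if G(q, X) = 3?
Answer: 9/8 ≈ 1.1250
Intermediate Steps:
Q = 15 (Q = 3 + 3*4 = 3 + 12 = 15)
Q/(((-8 + 4)*(-2))) + (161 - 224)/84 = 15/(((-8 + 4)*(-2))) + (161 - 224)/84 = 15/((-4*(-2))) - 63*1/84 = 15/8 - 3/4 = 9/8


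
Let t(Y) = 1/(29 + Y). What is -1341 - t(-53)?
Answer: -32183/24 ≈ -1341.0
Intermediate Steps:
-1341 - t(-53) = -1341 - 1/(29 - 53) = -1341 - 1/(-24) = -1341 - 1*(-1/24) = -1341 + 1/24 = -32183/24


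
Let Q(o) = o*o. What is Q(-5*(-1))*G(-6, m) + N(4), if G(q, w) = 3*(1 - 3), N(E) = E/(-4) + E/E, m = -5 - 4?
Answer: -150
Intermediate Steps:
Q(o) = o²
m = -9
N(E) = 1 - E/4 (N(E) = E*(-¼) + 1 = -E/4 + 1 = 1 - E/4)
G(q, w) = -6 (G(q, w) = 3*(-2) = -6)
Q(-5*(-1))*G(-6, m) + N(4) = (-5*(-1))²*(-6) + (1 - ¼*4) = 5²*(-6) + (1 - 1) = 25*(-6) + 0 = -150 + 0 = -150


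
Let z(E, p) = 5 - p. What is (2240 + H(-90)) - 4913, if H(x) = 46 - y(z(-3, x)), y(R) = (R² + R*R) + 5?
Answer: -20682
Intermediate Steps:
y(R) = 5 + 2*R² (y(R) = (R² + R²) + 5 = 2*R² + 5 = 5 + 2*R²)
H(x) = 41 - 2*(5 - x)² (H(x) = 46 - (5 + 2*(5 - x)²) = 46 + (-5 - 2*(5 - x)²) = 41 - 2*(5 - x)²)
(2240 + H(-90)) - 4913 = (2240 + (41 - 2*(-5 - 90)²)) - 4913 = (2240 + (41 - 2*(-95)²)) - 4913 = (2240 + (41 - 2*9025)) - 4913 = (2240 + (41 - 18050)) - 4913 = (2240 - 18009) - 4913 = -15769 - 4913 = -20682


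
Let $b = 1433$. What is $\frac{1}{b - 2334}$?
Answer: $- \frac{1}{901} \approx -0.0011099$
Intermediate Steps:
$\frac{1}{b - 2334} = \frac{1}{1433 - 2334} = \frac{1}{-901} = - \frac{1}{901}$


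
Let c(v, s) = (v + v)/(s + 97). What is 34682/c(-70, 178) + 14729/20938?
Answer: -4992378996/73283 ≈ -68125.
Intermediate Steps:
c(v, s) = 2*v/(97 + s) (c(v, s) = (2*v)/(97 + s) = 2*v/(97 + s))
34682/c(-70, 178) + 14729/20938 = 34682/((2*(-70)/(97 + 178))) + 14729/20938 = 34682/((2*(-70)/275)) + 14729*(1/20938) = 34682/((2*(-70)*(1/275))) + 14729/20938 = 34682/(-28/55) + 14729/20938 = 34682*(-55/28) + 14729/20938 = -953755/14 + 14729/20938 = -4992378996/73283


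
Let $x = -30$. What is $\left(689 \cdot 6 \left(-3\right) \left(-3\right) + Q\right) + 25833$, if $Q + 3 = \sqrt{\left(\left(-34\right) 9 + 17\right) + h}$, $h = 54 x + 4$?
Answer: $63036 + i \sqrt{1905} \approx 63036.0 + 43.646 i$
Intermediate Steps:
$h = -1616$ ($h = 54 \left(-30\right) + 4 = -1620 + 4 = -1616$)
$Q = -3 + i \sqrt{1905}$ ($Q = -3 + \sqrt{\left(\left(-34\right) 9 + 17\right) - 1616} = -3 + \sqrt{\left(-306 + 17\right) - 1616} = -3 + \sqrt{-289 - 1616} = -3 + \sqrt{-1905} = -3 + i \sqrt{1905} \approx -3.0 + 43.646 i$)
$\left(689 \cdot 6 \left(-3\right) \left(-3\right) + Q\right) + 25833 = \left(689 \cdot 6 \left(-3\right) \left(-3\right) - \left(3 - i \sqrt{1905}\right)\right) + 25833 = \left(689 \left(\left(-18\right) \left(-3\right)\right) - \left(3 - i \sqrt{1905}\right)\right) + 25833 = \left(689 \cdot 54 - \left(3 - i \sqrt{1905}\right)\right) + 25833 = \left(37206 - \left(3 - i \sqrt{1905}\right)\right) + 25833 = \left(37203 + i \sqrt{1905}\right) + 25833 = 63036 + i \sqrt{1905}$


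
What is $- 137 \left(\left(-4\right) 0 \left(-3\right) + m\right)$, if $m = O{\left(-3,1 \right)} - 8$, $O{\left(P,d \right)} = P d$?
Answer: $1507$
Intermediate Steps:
$m = -11$ ($m = \left(-3\right) 1 - 8 = -3 - 8 = -11$)
$- 137 \left(\left(-4\right) 0 \left(-3\right) + m\right) = - 137 \left(\left(-4\right) 0 \left(-3\right) - 11\right) = - 137 \left(0 \left(-3\right) - 11\right) = - 137 \left(0 - 11\right) = \left(-137\right) \left(-11\right) = 1507$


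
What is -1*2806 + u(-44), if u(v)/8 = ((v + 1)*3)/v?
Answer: -30608/11 ≈ -2782.5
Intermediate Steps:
u(v) = 8*(3 + 3*v)/v (u(v) = 8*(((v + 1)*3)/v) = 8*(((1 + v)*3)/v) = 8*((3 + 3*v)/v) = 8*(3 + 3*v)/v)
-1*2806 + u(-44) = -1*2806 + (24 + 24/(-44)) = -2806 + (24 + 24*(-1/44)) = -2806 + (24 - 6/11) = -2806 + 258/11 = -30608/11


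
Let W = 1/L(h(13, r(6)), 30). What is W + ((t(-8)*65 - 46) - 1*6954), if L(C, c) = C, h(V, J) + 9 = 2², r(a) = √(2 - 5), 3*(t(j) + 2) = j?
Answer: -109553/15 ≈ -7303.5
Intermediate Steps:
t(j) = -2 + j/3
r(a) = I*√3 (r(a) = √(-3) = I*√3)
h(V, J) = -5 (h(V, J) = -9 + 2² = -9 + 4 = -5)
W = -⅕ (W = 1/(-5) = -⅕ ≈ -0.20000)
W + ((t(-8)*65 - 46) - 1*6954) = -⅕ + (((-2 + (⅓)*(-8))*65 - 46) - 1*6954) = -⅕ + (((-2 - 8/3)*65 - 46) - 6954) = -⅕ + ((-14/3*65 - 46) - 6954) = -⅕ + ((-910/3 - 46) - 6954) = -⅕ + (-1048/3 - 6954) = -⅕ - 21910/3 = -109553/15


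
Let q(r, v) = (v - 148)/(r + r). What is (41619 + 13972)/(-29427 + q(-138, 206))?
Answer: -7671558/4060955 ≈ -1.8891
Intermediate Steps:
q(r, v) = (-148 + v)/(2*r) (q(r, v) = (-148 + v)/((2*r)) = (-148 + v)*(1/(2*r)) = (-148 + v)/(2*r))
(41619 + 13972)/(-29427 + q(-138, 206)) = (41619 + 13972)/(-29427 + (½)*(-148 + 206)/(-138)) = 55591/(-29427 + (½)*(-1/138)*58) = 55591/(-29427 - 29/138) = 55591/(-4060955/138) = 55591*(-138/4060955) = -7671558/4060955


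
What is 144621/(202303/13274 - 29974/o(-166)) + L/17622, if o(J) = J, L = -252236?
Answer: 152965965497104/211198286673 ≈ 724.28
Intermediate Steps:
144621/(202303/13274 - 29974/o(-166)) + L/17622 = 144621/(202303/13274 - 29974/(-166)) - 252236/17622 = 144621/(202303*(1/13274) - 29974*(-1/166)) - 252236*1/17622 = 144621/(202303/13274 + 14987/83) - 126118/8811 = 144621/(215728587/1101742) - 126118/8811 = 144621*(1101742/215728587) - 126118/8811 = 17703892198/23969843 - 126118/8811 = 152965965497104/211198286673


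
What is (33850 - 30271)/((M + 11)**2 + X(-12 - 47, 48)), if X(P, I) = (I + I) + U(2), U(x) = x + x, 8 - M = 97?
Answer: 3579/6184 ≈ 0.57875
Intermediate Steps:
M = -89 (M = 8 - 1*97 = 8 - 97 = -89)
U(x) = 2*x
X(P, I) = 4 + 2*I (X(P, I) = (I + I) + 2*2 = 2*I + 4 = 4 + 2*I)
(33850 - 30271)/((M + 11)**2 + X(-12 - 47, 48)) = (33850 - 30271)/((-89 + 11)**2 + (4 + 2*48)) = 3579/((-78)**2 + (4 + 96)) = 3579/(6084 + 100) = 3579/6184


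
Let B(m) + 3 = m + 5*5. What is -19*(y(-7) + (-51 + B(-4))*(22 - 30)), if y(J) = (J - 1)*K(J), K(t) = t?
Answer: -6080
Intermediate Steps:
B(m) = 22 + m (B(m) = -3 + (m + 5*5) = -3 + (m + 25) = -3 + (25 + m) = 22 + m)
y(J) = J*(-1 + J) (y(J) = (J - 1)*J = (-1 + J)*J = J*(-1 + J))
-19*(y(-7) + (-51 + B(-4))*(22 - 30)) = -19*(-7*(-1 - 7) + (-51 + (22 - 4))*(22 - 30)) = -19*(-7*(-8) + (-51 + 18)*(-8)) = -19*(56 - 33*(-8)) = -19*(56 + 264) = -19*320 = -6080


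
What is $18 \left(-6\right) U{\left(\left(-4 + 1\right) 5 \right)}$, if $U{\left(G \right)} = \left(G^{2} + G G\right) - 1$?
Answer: $-48492$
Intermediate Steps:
$U{\left(G \right)} = -1 + 2 G^{2}$ ($U{\left(G \right)} = \left(G^{2} + G^{2}\right) - 1 = 2 G^{2} - 1 = -1 + 2 G^{2}$)
$18 \left(-6\right) U{\left(\left(-4 + 1\right) 5 \right)} = 18 \left(-6\right) \left(-1 + 2 \left(\left(-4 + 1\right) 5\right)^{2}\right) = - 108 \left(-1 + 2 \left(\left(-3\right) 5\right)^{2}\right) = - 108 \left(-1 + 2 \left(-15\right)^{2}\right) = - 108 \left(-1 + 2 \cdot 225\right) = - 108 \left(-1 + 450\right) = \left(-108\right) 449 = -48492$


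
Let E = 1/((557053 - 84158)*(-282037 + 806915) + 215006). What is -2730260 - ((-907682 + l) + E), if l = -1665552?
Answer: -38975799822429217/248212396816 ≈ -1.5703e+5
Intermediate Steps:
E = 1/248212396816 (E = 1/(472895*524878 + 215006) = 1/(248212181810 + 215006) = 1/248212396816 ≈ 4.0288e-12)
-2730260 - ((-907682 + l) + E) = -2730260 - ((-907682 - 1665552) + 1/248212396816) = -2730260 - (-2573234 + 1/248212396816) = -2730260 - 1*(-638708578708422943/248212396816) = -2730260 + 638708578708422943/248212396816 = -38975799822429217/248212396816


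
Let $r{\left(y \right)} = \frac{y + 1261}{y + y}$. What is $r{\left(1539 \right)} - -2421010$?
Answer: $\frac{3725935790}{1539} \approx 2.421 \cdot 10^{6}$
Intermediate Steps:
$r{\left(y \right)} = \frac{1261 + y}{2 y}$
$r{\left(1539 \right)} - -2421010 = \frac{1261 + 1539}{2 \cdot 1539} - -2421010 = \frac{1}{2} \cdot \frac{1}{1539} \cdot 2800 + 2421010 = \frac{1400}{1539} + 2421010 = \frac{3725935790}{1539}$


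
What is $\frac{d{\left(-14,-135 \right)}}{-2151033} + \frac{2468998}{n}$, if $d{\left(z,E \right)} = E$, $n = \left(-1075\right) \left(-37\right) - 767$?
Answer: $\frac{885150240169}{13984582544} \approx 63.295$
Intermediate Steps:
$n = 39008$ ($n = 39775 - 767 = 39008$)
$\frac{d{\left(-14,-135 \right)}}{-2151033} + \frac{2468998}{n} = - \frac{135}{-2151033} + \frac{2468998}{39008} = \left(-135\right) \left(- \frac{1}{2151033}\right) + 2468998 \cdot \frac{1}{39008} = \frac{45}{717011} + \frac{1234499}{19504} = \frac{885150240169}{13984582544}$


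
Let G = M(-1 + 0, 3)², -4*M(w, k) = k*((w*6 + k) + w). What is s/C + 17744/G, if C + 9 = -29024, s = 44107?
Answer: 514764589/261297 ≈ 1970.0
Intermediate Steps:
C = -29033 (C = -9 - 29024 = -29033)
M(w, k) = -k*(k + 7*w)/4 (M(w, k) = -k*((w*6 + k) + w)/4 = -k*((6*w + k) + w)/4 = -k*((k + 6*w) + w)/4 = -k*(k + 7*w)/4)
G = 9 (G = (-¼*3*(3 + 7*(-1 + 0)))² = (-¼*3*(3 + 7*(-1)))² = (-¼*3*(3 - 7))² = (-¼*3*(-4))² = 3² = 9)
s/C + 17744/G = 44107/(-29033) + 17744/9 = 44107*(-1/29033) + 17744*(⅑) = -44107/29033 + 17744/9 = 514764589/261297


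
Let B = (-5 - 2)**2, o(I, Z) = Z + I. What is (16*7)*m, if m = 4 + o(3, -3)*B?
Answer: 448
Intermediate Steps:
o(I, Z) = I + Z
B = 49 (B = (-7)**2 = 49)
m = 4 (m = 4 + (3 - 3)*49 = 4 + 0*49 = 4 + 0 = 4)
(16*7)*m = (16*7)*4 = 112*4 = 448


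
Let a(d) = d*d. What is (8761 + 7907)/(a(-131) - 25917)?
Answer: -4167/2189 ≈ -1.9036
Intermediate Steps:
a(d) = d²
(8761 + 7907)/(a(-131) - 25917) = (8761 + 7907)/((-131)² - 25917) = 16668/(17161 - 25917) = 16668/(-8756) = 16668*(-1/8756) = -4167/2189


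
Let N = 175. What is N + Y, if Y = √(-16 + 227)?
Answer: 175 + √211 ≈ 189.53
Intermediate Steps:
Y = √211 ≈ 14.526
N + Y = 175 + √211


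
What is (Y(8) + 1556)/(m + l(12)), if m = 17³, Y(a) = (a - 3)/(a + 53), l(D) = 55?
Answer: 4127/13176 ≈ 0.31322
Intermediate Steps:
Y(a) = (-3 + a)/(53 + a)
m = 4913
(Y(8) + 1556)/(m + l(12)) = ((-3 + 8)/(53 + 8) + 1556)/(4913 + 55) = (5/61 + 1556)/4968 = ((1/61)*5 + 1556)*(1/4968) = (5/61 + 1556)*(1/4968) = (94921/61)*(1/4968) = 4127/13176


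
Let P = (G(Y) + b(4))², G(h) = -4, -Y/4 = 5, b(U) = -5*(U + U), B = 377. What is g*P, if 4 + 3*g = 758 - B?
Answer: 729872/3 ≈ 2.4329e+5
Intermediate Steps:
b(U) = -10*U
Y = -20 (Y = -4*5 = -20)
g = 377/3 (g = -4/3 + (758 - 1*377)/3 = -4/3 + (758 - 377)/3 = -4/3 + (⅓)*381 = -4/3 + 127 = 377/3 ≈ 125.67)
P = 1936 (P = (-4 - 10*4)² = (-4 - 40)² = (-44)² = 1936)
g*P = (377/3)*1936 = 729872/3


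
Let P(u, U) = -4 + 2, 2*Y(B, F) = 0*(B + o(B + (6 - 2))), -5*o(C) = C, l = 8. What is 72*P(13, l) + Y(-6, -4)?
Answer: -144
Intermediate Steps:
o(C) = -C/5
Y(B, F) = 0 (Y(B, F) = (0*(B - (B + (6 - 2))/5))/2 = (0*(B - (B + 4)/5))/2 = (0*(B - (4 + B)/5))/2 = (0*(B + (-4/5 - B/5)))/2 = (0*(-4/5 + 4*B/5))/2 = (1/2)*0 = 0)
P(u, U) = -2
72*P(13, l) + Y(-6, -4) = 72*(-2) + 0 = -144 + 0 = -144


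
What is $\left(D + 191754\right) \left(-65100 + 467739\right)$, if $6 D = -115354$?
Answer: $69466635605$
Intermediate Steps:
$D = - \frac{57677}{3}$ ($D = \frac{1}{6} \left(-115354\right) = - \frac{57677}{3} \approx -19226.0$)
$\left(D + 191754\right) \left(-65100 + 467739\right) = \left(- \frac{57677}{3} + 191754\right) \left(-65100 + 467739\right) = \frac{517585}{3} \cdot 402639 = 69466635605$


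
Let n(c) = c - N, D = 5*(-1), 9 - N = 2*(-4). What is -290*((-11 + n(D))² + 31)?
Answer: -324800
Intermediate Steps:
N = 17 (N = 9 - 2*(-4) = 9 - 1*(-8) = 9 + 8 = 17)
D = -5
n(c) = -17 + c (n(c) = c - 1*17 = c - 17 = -17 + c)
-290*((-11 + n(D))² + 31) = -290*((-11 + (-17 - 5))² + 31) = -290*((-11 - 22)² + 31) = -290*((-33)² + 31) = -290*(1089 + 31) = -290*1120 = -324800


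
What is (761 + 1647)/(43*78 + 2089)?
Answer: 2408/5443 ≈ 0.44240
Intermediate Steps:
(761 + 1647)/(43*78 + 2089) = 2408/(3354 + 2089) = 2408/5443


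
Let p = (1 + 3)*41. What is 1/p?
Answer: 1/164 ≈ 0.0060976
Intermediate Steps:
p = 164 (p = 4*41 = 164)
1/p = 1/164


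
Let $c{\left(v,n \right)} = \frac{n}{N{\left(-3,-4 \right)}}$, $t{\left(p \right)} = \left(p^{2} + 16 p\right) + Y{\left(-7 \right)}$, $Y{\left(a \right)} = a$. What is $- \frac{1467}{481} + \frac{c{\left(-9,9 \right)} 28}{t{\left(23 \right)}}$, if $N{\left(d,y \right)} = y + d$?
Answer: $- \frac{661473}{214045} \approx -3.0903$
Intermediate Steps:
$N{\left(d,y \right)} = d + y$
$t{\left(p \right)} = -7 + p^{2} + 16 p$ ($t{\left(p \right)} = \left(p^{2} + 16 p\right) - 7 = -7 + p^{2} + 16 p$)
$c{\left(v,n \right)} = - \frac{n}{7}$ ($c{\left(v,n \right)} = \frac{n}{-3 - 4} = \frac{n}{-7} = n \left(- \frac{1}{7}\right) = - \frac{n}{7}$)
$- \frac{1467}{481} + \frac{c{\left(-9,9 \right)} 28}{t{\left(23 \right)}} = - \frac{1467}{481} + \frac{\left(- \frac{1}{7}\right) 9 \cdot 28}{-7 + 23^{2} + 16 \cdot 23} = \left(-1467\right) \frac{1}{481} + \frac{\left(- \frac{9}{7}\right) 28}{-7 + 529 + 368} = - \frac{1467}{481} - \frac{36}{890} = - \frac{1467}{481} - \frac{18}{445} = - \frac{661473}{214045}$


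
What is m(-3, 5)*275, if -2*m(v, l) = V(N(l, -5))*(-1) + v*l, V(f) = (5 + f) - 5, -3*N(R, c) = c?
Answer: 6875/3 ≈ 2291.7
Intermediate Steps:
N(R, c) = -c/3
V(f) = f
m(v, l) = ⅚ - l*v/2 (m(v, l) = -(-⅓*(-5)*(-1) + v*l)/2 = -((5/3)*(-1) + l*v)/2 = -(-5/3 + l*v)/2 = ⅚ - l*v/2)
m(-3, 5)*275 = (⅚ - ½*5*(-3))*275 = (⅚ + 15/2)*275 = (25/3)*275 = 6875/3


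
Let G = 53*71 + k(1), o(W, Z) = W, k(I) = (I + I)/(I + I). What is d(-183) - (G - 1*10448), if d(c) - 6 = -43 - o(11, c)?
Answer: 6636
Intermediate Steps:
k(I) = 1 (k(I) = (2*I)/((2*I)) = (2*I)*(1/(2*I)) = 1)
G = 3764 (G = 53*71 + 1 = 3763 + 1 = 3764)
d(c) = -48 (d(c) = 6 + (-43 - 1*11) = 6 + (-43 - 11) = 6 - 54 = -48)
d(-183) - (G - 1*10448) = -48 - (3764 - 1*10448) = -48 - (3764 - 10448) = -48 - 1*(-6684) = -48 + 6684 = 6636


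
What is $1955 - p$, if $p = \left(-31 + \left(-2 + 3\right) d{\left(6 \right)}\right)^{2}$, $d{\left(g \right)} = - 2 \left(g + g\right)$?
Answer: $-1070$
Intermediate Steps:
$d{\left(g \right)} = - 4 g$ ($d{\left(g \right)} = - 2 \cdot 2 g = - 4 g$)
$p = 3025$ ($p = \left(-31 + \left(-2 + 3\right) \left(\left(-4\right) 6\right)\right)^{2} = \left(-31 + 1 \left(-24\right)\right)^{2} = \left(-31 - 24\right)^{2} = \left(-55\right)^{2} = 3025$)
$1955 - p = 1955 - 3025 = -1070$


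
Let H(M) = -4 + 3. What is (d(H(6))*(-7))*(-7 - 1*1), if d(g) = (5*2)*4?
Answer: 2240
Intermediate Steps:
H(M) = -1
d(g) = 40 (d(g) = 10*4 = 40)
(d(H(6))*(-7))*(-7 - 1*1) = (40*(-7))*(-7 - 1*1) = -280*(-7 - 1) = -280*(-8) = 2240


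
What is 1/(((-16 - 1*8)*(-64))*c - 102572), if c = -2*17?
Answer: -1/154796 ≈ -6.4601e-6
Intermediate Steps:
c = -34
1/(((-16 - 1*8)*(-64))*c - 102572) = 1/(((-16 - 1*8)*(-64))*(-34) - 102572) = 1/(((-16 - 8)*(-64))*(-34) - 102572) = 1/(-24*(-64)*(-34) - 102572) = 1/(1536*(-34) - 102572) = 1/(-52224 - 102572) = 1/(-154796) = -1/154796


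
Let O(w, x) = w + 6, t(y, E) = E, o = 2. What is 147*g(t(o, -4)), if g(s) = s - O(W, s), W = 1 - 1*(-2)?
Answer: -1911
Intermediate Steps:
W = 3 (W = 1 + 2 = 3)
O(w, x) = 6 + w
g(s) = -9 + s (g(s) = s - (6 + 3) = s - 1*9 = s - 9 = -9 + s)
147*g(t(o, -4)) = 147*(-9 - 4) = 147*(-13) = -1911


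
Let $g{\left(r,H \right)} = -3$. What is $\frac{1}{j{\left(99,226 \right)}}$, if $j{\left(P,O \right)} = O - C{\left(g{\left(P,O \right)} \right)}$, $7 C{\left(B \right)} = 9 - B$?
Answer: $\frac{7}{1570} \approx 0.0044586$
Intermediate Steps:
$C{\left(B \right)} = \frac{9}{7} - \frac{B}{7}$ ($C{\left(B \right)} = \frac{9 - B}{7} = \frac{9}{7} - \frac{B}{7}$)
$j{\left(P,O \right)} = - \frac{12}{7} + O$ ($j{\left(P,O \right)} = O - \left(\frac{9}{7} - - \frac{3}{7}\right) = O - \left(\frac{9}{7} + \frac{3}{7}\right) = O - \frac{12}{7} = - \frac{12}{7} + O$)
$\frac{1}{j{\left(99,226 \right)}} = \frac{1}{- \frac{12}{7} + 226} = \frac{1}{\frac{1570}{7}} = \frac{7}{1570}$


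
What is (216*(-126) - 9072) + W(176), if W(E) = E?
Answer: -36112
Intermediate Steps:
(216*(-126) - 9072) + W(176) = (216*(-126) - 9072) + 176 = (-27216 - 9072) + 176 = -36288 + 176 = -36112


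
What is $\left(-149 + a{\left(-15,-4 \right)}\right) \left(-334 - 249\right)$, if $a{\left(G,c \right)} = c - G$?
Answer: $80454$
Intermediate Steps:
$\left(-149 + a{\left(-15,-4 \right)}\right) \left(-334 - 249\right) = \left(-149 - -11\right) \left(-334 - 249\right) = \left(-149 + \left(-4 + 15\right)\right) \left(-583\right) = \left(-149 + 11\right) \left(-583\right) = \left(-138\right) \left(-583\right) = 80454$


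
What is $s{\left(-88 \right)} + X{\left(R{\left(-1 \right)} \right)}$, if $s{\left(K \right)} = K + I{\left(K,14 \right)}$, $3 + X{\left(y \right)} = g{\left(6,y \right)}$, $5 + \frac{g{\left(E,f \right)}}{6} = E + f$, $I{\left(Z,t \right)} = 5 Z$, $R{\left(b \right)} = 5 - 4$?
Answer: $-519$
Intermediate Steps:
$R{\left(b \right)} = 1$ ($R{\left(b \right)} = 5 - 4 = 1$)
$g{\left(E,f \right)} = -30 + 6 E + 6 f$ ($g{\left(E,f \right)} = -30 + 6 \left(E + f\right) = -30 + \left(6 E + 6 f\right) = -30 + 6 E + 6 f$)
$X{\left(y \right)} = 3 + 6 y$ ($X{\left(y \right)} = -3 + \left(-30 + 6 \cdot 6 + 6 y\right) = -3 + \left(-30 + 36 + 6 y\right) = -3 + \left(6 + 6 y\right) = 3 + 6 y$)
$s{\left(K \right)} = 6 K$ ($s{\left(K \right)} = K + 5 K = 6 K$)
$s{\left(-88 \right)} + X{\left(R{\left(-1 \right)} \right)} = 6 \left(-88\right) + \left(3 + 6 \cdot 1\right) = -528 + \left(3 + 6\right) = -528 + 9 = -519$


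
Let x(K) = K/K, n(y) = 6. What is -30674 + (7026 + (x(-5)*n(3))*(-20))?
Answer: -23768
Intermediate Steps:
x(K) = 1
-30674 + (7026 + (x(-5)*n(3))*(-20)) = -30674 + (7026 + (1*6)*(-20)) = -30674 + (7026 + 6*(-20)) = -30674 + (7026 - 120) = -30674 + 6906 = -23768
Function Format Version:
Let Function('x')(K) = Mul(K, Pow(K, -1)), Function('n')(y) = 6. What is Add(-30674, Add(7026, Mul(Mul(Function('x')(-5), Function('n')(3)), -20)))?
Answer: -23768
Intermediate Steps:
Function('x')(K) = 1
Add(-30674, Add(7026, Mul(Mul(Function('x')(-5), Function('n')(3)), -20))) = Add(-30674, Add(7026, Mul(Mul(1, 6), -20))) = Add(-30674, Add(7026, Mul(6, -20))) = Add(-30674, Add(7026, -120)) = Add(-30674, 6906) = -23768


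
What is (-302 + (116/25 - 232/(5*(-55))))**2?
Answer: 6649097764/75625 ≈ 87922.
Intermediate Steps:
(-302 + (116/25 - 232/(5*(-55))))**2 = (-302 + (116*(1/25) - 232/(-275)))**2 = (-302 + (116/25 - 232*(-1/275)))**2 = (-302 + (116/25 + 232/275))**2 = (-302 + 1508/275)**2 = (-81542/275)**2 = 6649097764/75625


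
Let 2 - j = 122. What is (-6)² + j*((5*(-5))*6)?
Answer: 18036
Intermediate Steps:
j = -120 (j = 2 - 1*122 = 2 - 122 = -120)
(-6)² + j*((5*(-5))*6) = (-6)² - 120*5*(-5)*6 = 36 - (-3000)*6 = 36 - 120*(-150) = 36 + 18000 = 18036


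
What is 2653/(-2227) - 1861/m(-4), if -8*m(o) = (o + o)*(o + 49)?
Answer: -4263832/100215 ≈ -42.547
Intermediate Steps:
m(o) = -o*(49 + o)/4 (m(o) = -(o + o)*(o + 49)/8 = -2*o*(49 + o)/8 = -o*(49 + o)/4)
2653/(-2227) - 1861/m(-4) = 2653/(-2227) - 1861/(49 - 4) = 2653*(-1/2227) - 1861/((-¼*(-4)*45)) = -2653/2227 - 1861/45 = -4263832/100215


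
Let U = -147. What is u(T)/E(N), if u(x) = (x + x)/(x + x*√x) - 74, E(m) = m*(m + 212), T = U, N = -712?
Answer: (-259*√3 + 36*I)/(178000*(-I + 7*√3)) ≈ -0.00020783 - 4.6023e-7*I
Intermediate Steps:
T = -147
E(m) = m*(212 + m)
u(x) = -74 + 2*x/(x + x^(3/2)) (u(x) = (2*x)/(x + x^(3/2)) - 74 = 2*x/(x + x^(3/2)) - 74 = -74 + 2*x/(x + x^(3/2)))
u(T)/E(N) = (2*(-(-38073)*I*√3 - 36*(-147))/(-147 + (-147)^(3/2)))/((-712*(212 - 712))) = (2*(-(-38073)*I*√3 + 5292)/(-147 - 1029*I*√3))/((-712*(-500))) = (2*(38073*I*√3 + 5292)/(-147 - 1029*I*√3))/356000 = (2*(5292 + 38073*I*√3)/(-147 - 1029*I*√3))*(1/356000) = (5292 + 38073*I*√3)/(178000*(-147 - 1029*I*√3))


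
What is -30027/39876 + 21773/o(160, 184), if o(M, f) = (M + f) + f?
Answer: 71030491/1754544 ≈ 40.484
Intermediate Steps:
o(M, f) = M + 2*f
-30027/39876 + 21773/o(160, 184) = -30027/39876 + 21773/(160 + 2*184) = -30027*1/39876 + 21773/(160 + 368) = -10009/13292 + 21773/528 = 71030491/1754544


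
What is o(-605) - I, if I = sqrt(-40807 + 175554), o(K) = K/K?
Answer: 1 - sqrt(134747) ≈ -366.08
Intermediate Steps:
o(K) = 1
I = sqrt(134747) ≈ 367.08
o(-605) - I = 1 - sqrt(134747)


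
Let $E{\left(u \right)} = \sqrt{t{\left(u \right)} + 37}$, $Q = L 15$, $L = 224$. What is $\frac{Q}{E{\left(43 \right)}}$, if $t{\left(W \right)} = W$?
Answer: $168 \sqrt{5} \approx 375.66$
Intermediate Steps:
$Q = 3360$ ($Q = 224 \cdot 15 = 3360$)
$E{\left(u \right)} = \sqrt{37 + u}$ ($E{\left(u \right)} = \sqrt{u + 37} = \sqrt{37 + u}$)
$\frac{Q}{E{\left(43 \right)}} = \frac{3360}{\sqrt{37 + 43}} = \frac{3360}{\sqrt{80}} = \frac{3360}{4 \sqrt{5}} = 3360 \frac{\sqrt{5}}{20} = 168 \sqrt{5}$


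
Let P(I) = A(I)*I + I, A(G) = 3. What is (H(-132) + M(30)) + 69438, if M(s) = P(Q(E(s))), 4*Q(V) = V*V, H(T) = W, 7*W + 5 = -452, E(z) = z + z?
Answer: 510809/7 ≈ 72973.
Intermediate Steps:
E(z) = 2*z
W = -457/7 (W = -5/7 + (⅐)*(-452) = -5/7 - 452/7 = -457/7 ≈ -65.286)
H(T) = -457/7
Q(V) = V²/4 (Q(V) = (V*V)/4 = V²/4)
P(I) = 4*I (P(I) = 3*I + I = 4*I)
M(s) = 4*s² (M(s) = 4*((2*s)²/4) = 4*((4*s²)/4) = 4*s²)
(H(-132) + M(30)) + 69438 = (-457/7 + 4*30²) + 69438 = (-457/7 + 4*900) + 69438 = (-457/7 + 3600) + 69438 = 24743/7 + 69438 = 510809/7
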